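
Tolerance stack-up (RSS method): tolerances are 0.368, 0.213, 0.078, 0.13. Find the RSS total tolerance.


RSS = sqrt(0.368^2 + 0.213^2 + 0.078^2 + 0.13^2)
= sqrt(0.203777)
= 0.4514

0.4514


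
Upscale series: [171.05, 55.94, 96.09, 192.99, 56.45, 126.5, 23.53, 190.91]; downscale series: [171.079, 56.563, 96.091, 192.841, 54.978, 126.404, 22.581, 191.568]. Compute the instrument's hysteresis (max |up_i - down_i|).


|171.05 - 171.079| = 0.0290
|55.94 - 56.563| = 0.6230
|96.09 - 96.091| = 0.0010
|192.99 - 192.841| = 0.1490
|56.45 - 54.978| = 1.4720
|126.5 - 126.404| = 0.0960
|23.53 - 22.581| = 0.9490
|190.91 - 191.568| = 0.6580
hysteresis = max(diffs) = 1.4720

1.4720


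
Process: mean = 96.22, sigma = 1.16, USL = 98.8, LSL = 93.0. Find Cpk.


Cpu = (USL - mean) / (3*sigma) = (98.8 - 96.22) / (3*1.16) = 0.7414
Cpl = (mean - LSL) / (3*sigma) = (96.22 - 93.0) / (3*1.16) = 0.9253
Cpk = min(Cpu, Cpl) = 0.7414

0.7414


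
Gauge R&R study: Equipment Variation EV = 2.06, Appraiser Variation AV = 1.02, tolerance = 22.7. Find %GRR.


GRR = sqrt(EV^2 + AV^2) = sqrt(2.06^2 + 1.02^2) = 2.2986953
%GRR = GRR / tol * 100 = 2.2986953 / 22.7 * 100
%GRR = 10.1264

10.1264


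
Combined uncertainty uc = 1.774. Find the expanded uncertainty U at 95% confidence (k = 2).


U = k * uc
U = 2 * 1.774
U = 3.5480

3.5480


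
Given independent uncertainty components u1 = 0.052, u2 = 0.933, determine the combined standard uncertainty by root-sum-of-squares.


uc = sqrt(0.052^2 + 0.933^2)
uc = sqrt(0.873193)
uc = 0.9344

0.9344


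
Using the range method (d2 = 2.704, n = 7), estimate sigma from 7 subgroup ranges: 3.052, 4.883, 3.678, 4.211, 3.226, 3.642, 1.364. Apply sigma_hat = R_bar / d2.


R_bar = (3.052 + 4.883 + 3.678 + 4.211 + 3.226 + 3.642 + 1.364) / 7
R_bar = 24.056 / 7 = 3.4365714
sigma_hat = R_bar / d2 = 3.4365714 / 2.704 = 1.2709

1.2709


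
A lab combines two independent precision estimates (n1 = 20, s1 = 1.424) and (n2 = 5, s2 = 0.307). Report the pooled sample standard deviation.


s_p = sqrt(((n1-1)*s1^2 + (n2-1)*s2^2) / (n1+n2-2))
numerator = (20-1)*1.424^2 + (5-1)*0.307^2 = 38.527744 + 0.376996 = 38.90474
denominator = 20 + 5 - 2 = 23
s_p^2 = 38.90474 / 23 = 1.6915104
s_p = sqrt(1.6915104) = 1.3006

1.3006


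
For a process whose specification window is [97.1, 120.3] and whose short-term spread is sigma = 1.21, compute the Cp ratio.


Cp = (USL - LSL) / (6 * sigma)
= (120.3 - 97.1) / (6 * 1.21)
= 23.2000 / 7.2600
= 3.1956

3.1956


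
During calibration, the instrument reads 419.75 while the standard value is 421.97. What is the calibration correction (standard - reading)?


Correction = standard - reading
= 421.97 - 419.75
= 2.2200

2.2200


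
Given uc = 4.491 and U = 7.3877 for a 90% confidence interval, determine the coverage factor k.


k = U / uc
k = 7.3877 / 4.491
k = 1.645

1.645


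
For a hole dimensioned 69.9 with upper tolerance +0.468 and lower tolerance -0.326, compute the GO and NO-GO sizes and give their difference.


GO = nominal - lower_tol (smallest hole = maximum material condition)
GO = 69.9 - 0.326 = 69.574
NO-GO = nominal + upper_tol (largest hole = least material condition)
NO-GO = 69.9 + 0.468 = 70.368
spread = NO-GO - GO = 70.368 - 69.574 = 0.7940

0.7940


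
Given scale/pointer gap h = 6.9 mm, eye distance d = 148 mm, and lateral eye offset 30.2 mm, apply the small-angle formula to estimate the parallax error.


error = h * offset / d
= 6.9 * 30.2 / 148
= 1.4080

1.4080


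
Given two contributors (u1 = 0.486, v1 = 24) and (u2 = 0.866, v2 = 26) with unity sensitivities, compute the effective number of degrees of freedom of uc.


uc = sqrt(u1^2 + u2^2) = sqrt(0.486^2 + 0.866^2) = 0.99305186
v_eff = uc^4 / (u1^4/v1 + u2^4/v2)
= 0.99305186^4 / (0.486^4/24 + 0.866^4/26)
= 0.97249576 / 0.0239566
v_eff = 40.5941

40.5941


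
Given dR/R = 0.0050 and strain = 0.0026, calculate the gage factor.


GF = (dR/R) / epsilon
= 0.0050 / 0.0026
= 1.9231

1.9231


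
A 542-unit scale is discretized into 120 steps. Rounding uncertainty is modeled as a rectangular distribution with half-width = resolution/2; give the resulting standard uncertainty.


resolution = range / divisions
resolution = 542 / 120 = 4.5166667
u_res = resolution / (2*sqrt(3))
u_res = 4.5166667 / 3.4641016
u_res = 1.3038

1.3038


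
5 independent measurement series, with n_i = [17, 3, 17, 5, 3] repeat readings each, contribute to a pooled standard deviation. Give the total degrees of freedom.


nu = sum_i (n_i - 1)
nu = ((17 - 1) + (3 - 1) + (17 - 1) + (5 - 1) + (3 - 1))
nu = 16 + 2 + 16 + 4 + 2
nu = 40

40


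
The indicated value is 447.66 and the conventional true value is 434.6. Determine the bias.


Systematic error = measured - true
= 447.66 - 434.6
= 13.0600

13.0600


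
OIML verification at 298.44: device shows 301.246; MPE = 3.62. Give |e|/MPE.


e = indication - reference = 301.246 - 298.44 = 2.8060
|e| = 2.8060
ratio = |e| / MPE = 2.8060 / 3.62
ratio = 0.7751

0.7751


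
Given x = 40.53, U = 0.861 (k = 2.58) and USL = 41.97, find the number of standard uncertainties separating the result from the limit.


u = U / k = 0.861 / 2.58 = 0.33372093
margin = |USL - x| = |41.97 - 40.53| = 1.44
z = margin / u = 1.44 / 0.33372093
z = 4.3150

4.3150


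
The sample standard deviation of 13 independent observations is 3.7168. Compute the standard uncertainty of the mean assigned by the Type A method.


u_A = s / sqrt(n)
u_A = 3.7168 / sqrt(13)
u_A = 3.7168 / 3.6055513
u_A = 1.0309

1.0309


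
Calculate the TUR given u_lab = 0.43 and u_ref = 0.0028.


TUR = u_lab / u_ref
= 0.43 / 0.0028
= 153.5714

153.5714


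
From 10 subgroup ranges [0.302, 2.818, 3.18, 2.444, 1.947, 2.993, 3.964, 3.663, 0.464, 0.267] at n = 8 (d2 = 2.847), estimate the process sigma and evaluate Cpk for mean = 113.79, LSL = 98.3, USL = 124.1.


R_bar = (0.302 + 2.818 + 3.18 + 2.444 + 1.947 + 2.993 + 3.964 + 3.663 + 0.464 + 0.267) / 10 = 2.2042
sigma = R_bar / d2 = 2.2042 / 2.847 = 0.77421848
Cp = (USL - LSL)/(6*sigma) = (124.1 - 98.3)/(6*0.77421848) = 5.5540
Cpu = (124.1 - 113.79)/(3*0.77421848) = 4.4389
Cpl = (113.79 - 98.3)/(3*0.77421848) = 6.6691
Cpk = min(Cpu, Cpl) = 4.4389

4.4389


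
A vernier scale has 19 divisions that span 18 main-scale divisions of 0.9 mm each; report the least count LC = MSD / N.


LC = MSD / n_div
= 0.9 / 19
= 0.0474

0.0474


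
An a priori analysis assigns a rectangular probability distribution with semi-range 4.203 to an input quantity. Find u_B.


u_B = half_width / sqrt(3)
u_B = 4.203 / 1.7320508
u_B = 2.4266

2.4266


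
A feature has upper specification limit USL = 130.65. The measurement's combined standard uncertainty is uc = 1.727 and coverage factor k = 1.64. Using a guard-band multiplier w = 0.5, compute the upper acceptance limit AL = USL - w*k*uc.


U = k * uc = 1.64 * 1.727 = 2.83228
guard band g = w * U = 0.5 * 2.83228 = 1.41614
AL = USL - g = 130.65 - 1.41614
AL = 129.2339

129.2339


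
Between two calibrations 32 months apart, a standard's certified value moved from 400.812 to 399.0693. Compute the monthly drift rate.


rate = (v2 - v1) / months
= (399.0693 - 400.812) / 32
= -1.7427 / 32
= -0.0545

-0.0545


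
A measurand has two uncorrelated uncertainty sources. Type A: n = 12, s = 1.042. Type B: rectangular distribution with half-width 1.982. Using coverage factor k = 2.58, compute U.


u_A = s / sqrt(n) = 1.042 / sqrt(12) = 0.30079949
u_B = half_width / sqrt(3) = 1.982 / sqrt(3) = 1.1443082
uc = sqrt(u_A^2 + u_B^2) = sqrt(0.30079949^2 + 1.1443082^2) = 1.1831828
U = k * uc = 2.58 * 1.1831828
U = 3.0526

3.0526


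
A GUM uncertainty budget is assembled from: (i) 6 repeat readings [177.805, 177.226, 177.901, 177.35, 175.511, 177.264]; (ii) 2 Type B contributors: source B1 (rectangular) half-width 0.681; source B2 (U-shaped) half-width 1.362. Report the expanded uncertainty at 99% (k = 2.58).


mean = (177.805 + 177.226 + 177.901 + 177.35 + 175.511 + 177.264) / 6 = 177.1761667
s = sqrt(sum((x - mean)^2)/(n-1)) = 0.86417716
u_A = s / sqrt(n) = 0.86417716 / sqrt(6) = 0.35279885
u_B1 = 0.681 / sqrt(3) = 0.39317553
u_B2 = 1.362 / sqrt(2) = 0.96307944
uc = sqrt(0.35279885^2 + 0.39317553^2 + 0.96307944^2) = 1.0984425
U = k * uc = 2.58 * 1.0984425
U = 2.8340

2.8340


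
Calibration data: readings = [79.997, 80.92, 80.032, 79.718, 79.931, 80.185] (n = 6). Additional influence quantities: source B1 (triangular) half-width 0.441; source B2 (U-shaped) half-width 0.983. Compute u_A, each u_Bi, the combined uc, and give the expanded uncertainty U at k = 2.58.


mean = (79.997 + 80.92 + 80.032 + 79.718 + 79.931 + 80.185) / 6 = 80.1305
s = sqrt(sum((x - mean)^2)/(n-1)) = 0.41563482
u_A = s / sqrt(n) = 0.41563482 / sqrt(6) = 0.1696822
u_B1 = 0.441 / sqrt(6) = 0.1800375
u_B2 = 0.983 / sqrt(2) = 0.69508597
uc = sqrt(0.1696822^2 + 0.1800375^2 + 0.69508597^2) = 0.73780082
U = k * uc = 2.58 * 0.73780082
U = 1.9035

1.9035


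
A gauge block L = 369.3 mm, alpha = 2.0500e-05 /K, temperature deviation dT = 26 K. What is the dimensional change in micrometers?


dL = L * alpha * dT
= 369.3 * 2.0500e-05 * 26
= 0.1968369 mm
dL_um = 0.1968369 * 1000 = 196.8369 um

196.8369


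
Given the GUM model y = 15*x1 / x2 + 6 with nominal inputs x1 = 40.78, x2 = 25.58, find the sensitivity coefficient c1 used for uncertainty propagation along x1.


y = 15*x1 / x2 + 6
dy/dx1 = 15/x2
Evaluate at x2 = 25.58: c1 = 15 / 25.58
c1 = 0.5864

0.5864


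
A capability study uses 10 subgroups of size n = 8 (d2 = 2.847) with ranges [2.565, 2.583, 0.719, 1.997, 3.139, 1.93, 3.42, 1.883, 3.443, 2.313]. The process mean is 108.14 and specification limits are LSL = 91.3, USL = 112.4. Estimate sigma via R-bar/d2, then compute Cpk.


R_bar = (2.565 + 2.583 + 0.719 + 1.997 + 3.139 + 1.93 + 3.42 + 1.883 + 3.443 + 2.313) / 10 = 2.3992
sigma = R_bar / d2 = 2.3992 / 2.847 = 0.84271163
Cp = (USL - LSL)/(6*sigma) = (112.4 - 91.3)/(6*0.84271163) = 4.1730
Cpu = (112.4 - 108.14)/(3*0.84271163) = 1.6850
Cpl = (108.14 - 91.3)/(3*0.84271163) = 6.6610
Cpk = min(Cpu, Cpl) = 1.6850

1.6850


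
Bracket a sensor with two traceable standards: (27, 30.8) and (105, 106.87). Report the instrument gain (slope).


slope = (y2 - y1) / (x2 - x1)
= (106.87 - 30.8) / (105 - 27)
= 76.0700 / 78
= 0.9753

0.9753


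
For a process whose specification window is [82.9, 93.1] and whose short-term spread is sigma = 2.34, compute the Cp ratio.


Cp = (USL - LSL) / (6 * sigma)
= (93.1 - 82.9) / (6 * 2.34)
= 10.2000 / 14.0400
= 0.7265

0.7265


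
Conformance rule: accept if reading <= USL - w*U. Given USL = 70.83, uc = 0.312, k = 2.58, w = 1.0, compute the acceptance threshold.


U = k * uc = 2.58 * 0.312 = 0.80496
guard band g = w * U = 1.0 * 0.80496 = 0.80496
AL = USL - g = 70.83 - 0.80496
AL = 70.0250

70.0250


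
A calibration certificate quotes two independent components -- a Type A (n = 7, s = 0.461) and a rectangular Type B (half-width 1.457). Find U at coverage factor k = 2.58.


u_A = s / sqrt(n) = 0.461 / sqrt(7) = 0.17424162
u_B = half_width / sqrt(3) = 1.457 / sqrt(3) = 0.84119934
uc = sqrt(u_A^2 + u_B^2) = sqrt(0.17424162^2 + 0.84119934^2) = 0.85905557
U = k * uc = 2.58 * 0.85905557
U = 2.2164

2.2164


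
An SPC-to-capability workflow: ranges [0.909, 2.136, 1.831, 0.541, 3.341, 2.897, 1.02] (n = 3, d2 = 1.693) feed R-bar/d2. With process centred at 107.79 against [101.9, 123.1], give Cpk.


R_bar = (0.909 + 2.136 + 1.831 + 0.541 + 3.341 + 2.897 + 1.02) / 7 = 1.8107143
sigma = R_bar / d2 = 1.8107143 / 1.693 = 1.06953
Cp = (USL - LSL)/(6*sigma) = (123.1 - 101.9)/(6*1.06953) = 3.3036
Cpu = (123.1 - 107.79)/(3*1.06953) = 4.7716
Cpl = (107.79 - 101.9)/(3*1.06953) = 1.8357
Cpk = min(Cpu, Cpl) = 1.8357

1.8357


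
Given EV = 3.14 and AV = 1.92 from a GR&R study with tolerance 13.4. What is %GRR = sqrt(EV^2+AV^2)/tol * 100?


GRR = sqrt(EV^2 + AV^2) = sqrt(3.14^2 + 1.92^2) = 3.6804891
%GRR = GRR / tol * 100 = 3.6804891 / 13.4 * 100
%GRR = 27.4663

27.4663


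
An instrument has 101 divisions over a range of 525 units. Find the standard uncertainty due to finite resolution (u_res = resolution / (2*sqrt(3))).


resolution = range / divisions
resolution = 525 / 101 = 5.1980198
u_res = resolution / (2*sqrt(3))
u_res = 5.1980198 / 3.4641016
u_res = 1.5005

1.5005


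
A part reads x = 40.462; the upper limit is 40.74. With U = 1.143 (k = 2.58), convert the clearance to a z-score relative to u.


u = U / k = 1.143 / 2.58 = 0.44302326
margin = |USL - x| = |40.74 - 40.462| = 0.278
z = margin / u = 0.278 / 0.44302326
z = 0.6275

0.6275


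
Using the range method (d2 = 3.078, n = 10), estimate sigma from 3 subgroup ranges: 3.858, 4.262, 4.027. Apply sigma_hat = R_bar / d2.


R_bar = (3.858 + 4.262 + 4.027) / 3
R_bar = 12.147 / 3 = 4.049
sigma_hat = R_bar / d2 = 4.049 / 3.078 = 1.3155

1.3155


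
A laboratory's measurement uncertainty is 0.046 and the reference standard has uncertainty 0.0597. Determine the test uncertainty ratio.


TUR = u_lab / u_ref
= 0.046 / 0.0597
= 0.7705

0.7705


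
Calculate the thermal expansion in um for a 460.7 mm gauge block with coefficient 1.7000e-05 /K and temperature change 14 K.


dL = L * alpha * dT
= 460.7 * 1.7000e-05 * 14
= 0.1096466 mm
dL_um = 0.1096466 * 1000 = 109.6466 um

109.6466


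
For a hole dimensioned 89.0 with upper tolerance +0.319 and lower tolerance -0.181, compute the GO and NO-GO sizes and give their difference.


GO = nominal - lower_tol (smallest hole = maximum material condition)
GO = 89.0 - 0.181 = 88.819
NO-GO = nominal + upper_tol (largest hole = least material condition)
NO-GO = 89.0 + 0.319 = 89.319
spread = NO-GO - GO = 89.319 - 88.819 = 0.5000

0.5000


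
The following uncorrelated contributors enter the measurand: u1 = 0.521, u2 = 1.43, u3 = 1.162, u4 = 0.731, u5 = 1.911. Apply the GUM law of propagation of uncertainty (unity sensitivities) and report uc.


uc = sqrt(0.521^2 + 1.43^2 + 1.162^2 + 0.731^2 + 1.911^2)
uc = sqrt(7.852867)
uc = 2.8023

2.8023


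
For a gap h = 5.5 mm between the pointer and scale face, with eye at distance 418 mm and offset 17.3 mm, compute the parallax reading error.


error = h * offset / d
= 5.5 * 17.3 / 418
= 0.2276

0.2276


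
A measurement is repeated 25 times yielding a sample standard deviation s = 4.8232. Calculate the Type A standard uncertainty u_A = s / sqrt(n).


u_A = s / sqrt(n)
u_A = 4.8232 / sqrt(25)
u_A = 4.8232 / 5
u_A = 0.9646

0.9646


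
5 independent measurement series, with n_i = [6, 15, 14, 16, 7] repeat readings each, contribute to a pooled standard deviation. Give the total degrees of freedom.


nu = sum_i (n_i - 1)
nu = ((6 - 1) + (15 - 1) + (14 - 1) + (16 - 1) + (7 - 1))
nu = 5 + 14 + 13 + 15 + 6
nu = 53

53


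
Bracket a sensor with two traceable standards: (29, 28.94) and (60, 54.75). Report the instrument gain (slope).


slope = (y2 - y1) / (x2 - x1)
= (54.75 - 28.94) / (60 - 29)
= 25.8100 / 31
= 0.8326

0.8326


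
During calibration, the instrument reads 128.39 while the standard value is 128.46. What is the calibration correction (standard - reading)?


Correction = standard - reading
= 128.46 - 128.39
= 0.0700

0.0700


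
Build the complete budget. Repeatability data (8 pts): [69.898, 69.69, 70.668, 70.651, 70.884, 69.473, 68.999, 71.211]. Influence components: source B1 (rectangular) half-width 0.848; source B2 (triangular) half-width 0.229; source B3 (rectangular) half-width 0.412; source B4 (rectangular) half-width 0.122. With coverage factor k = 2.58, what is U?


mean = (69.898 + 69.69 + 70.668 + 70.651 + 70.884 + 69.473 + 68.999 + 71.211) / 8 = 70.18425
s = sqrt(sum((x - mean)^2)/(n-1)) = 0.77760176
u_A = s / sqrt(n) = 0.77760176 / sqrt(8) = 0.27492374
u_B1 = 0.848 / sqrt(3) = 0.48959303
u_B2 = 0.229 / sqrt(6) = 0.093488859
u_B3 = 0.412 / sqrt(3) = 0.23786831
u_B4 = 0.122 / sqrt(3) = 0.070436733
uc = sqrt(0.27492374^2 + 0.48959303^2 + 0.093488859^2 + 0.23786831^2 + 0.070436733^2) = 0.6209406
U = k * uc = 2.58 * 0.6209406
U = 1.6020

1.6020


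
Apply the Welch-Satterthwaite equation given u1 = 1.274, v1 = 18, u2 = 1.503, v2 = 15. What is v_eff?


uc = sqrt(u1^2 + u2^2) = sqrt(1.274^2 + 1.503^2) = 1.9703007
v_eff = uc^4 / (u1^4/v1 + u2^4/v2)
= 1.9703007^4 / (1.274^4/18 + 1.503^4/15)
= 15.070583 / 0.48656232
v_eff = 30.9736

30.9736


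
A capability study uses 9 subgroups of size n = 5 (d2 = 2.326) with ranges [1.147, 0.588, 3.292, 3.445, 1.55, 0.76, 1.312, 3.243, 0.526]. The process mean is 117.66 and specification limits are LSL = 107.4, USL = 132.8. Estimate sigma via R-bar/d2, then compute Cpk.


R_bar = (1.147 + 0.588 + 3.292 + 3.445 + 1.55 + 0.76 + 1.312 + 3.243 + 0.526) / 9 = 1.7625556
sigma = R_bar / d2 = 1.7625556 / 2.326 = 0.75776251
Cp = (USL - LSL)/(6*sigma) = (132.8 - 107.4)/(6*0.75776251) = 5.5866
Cpu = (132.8 - 117.66)/(3*0.75776251) = 6.6600
Cpl = (117.66 - 107.4)/(3*0.75776251) = 4.5133
Cpk = min(Cpu, Cpl) = 4.5133

4.5133


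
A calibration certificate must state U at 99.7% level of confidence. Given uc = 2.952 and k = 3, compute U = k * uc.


U = k * uc
U = 3 * 2.952
U = 8.8560

8.8560


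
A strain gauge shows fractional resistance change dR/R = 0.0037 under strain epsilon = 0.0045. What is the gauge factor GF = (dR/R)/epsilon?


GF = (dR/R) / epsilon
= 0.0037 / 0.0045
= 0.8222

0.8222


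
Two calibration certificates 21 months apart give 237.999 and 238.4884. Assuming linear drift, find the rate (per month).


rate = (v2 - v1) / months
= (238.4884 - 237.999) / 21
= 0.4894 / 21
= 0.0233

0.0233


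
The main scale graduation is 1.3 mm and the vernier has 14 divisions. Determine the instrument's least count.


LC = MSD / n_div
= 1.3 / 14
= 0.0929

0.0929


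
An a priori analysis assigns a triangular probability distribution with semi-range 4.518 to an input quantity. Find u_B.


u_B = half_width / sqrt(6)
u_B = 4.518 / 2.4494897
u_B = 1.8445

1.8445


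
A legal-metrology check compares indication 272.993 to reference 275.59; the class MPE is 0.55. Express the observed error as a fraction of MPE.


e = indication - reference = 272.993 - 275.59 = -2.5970
|e| = 2.5970
ratio = |e| / MPE = 2.5970 / 0.55
ratio = 4.7218

4.7218


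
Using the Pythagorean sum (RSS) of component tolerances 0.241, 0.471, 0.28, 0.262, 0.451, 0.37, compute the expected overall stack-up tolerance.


RSS = sqrt(0.241^2 + 0.471^2 + 0.28^2 + 0.262^2 + 0.451^2 + 0.37^2)
= sqrt(0.767267)
= 0.8759

0.8759


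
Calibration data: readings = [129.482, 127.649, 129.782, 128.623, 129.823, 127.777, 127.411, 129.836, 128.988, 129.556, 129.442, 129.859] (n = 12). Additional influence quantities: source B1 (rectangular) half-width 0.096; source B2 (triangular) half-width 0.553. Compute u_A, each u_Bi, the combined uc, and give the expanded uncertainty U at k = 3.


mean = (129.482 + 127.649 + 129.782 + 128.623 + 129.823 + 127.777 + 127.411 + 129.836 + 128.988 + 129.556 + 129.442 + 129.859) / 12 = 129.019
s = sqrt(sum((x - mean)^2)/(n-1)) = 0.92668745
u_A = s / sqrt(n) = 0.92668745 / sqrt(12) = 0.26751162
u_B1 = 0.096 / sqrt(3) = 0.055425626
u_B2 = 0.553 / sqrt(6) = 0.2257613
uc = sqrt(0.26751162^2 + 0.055425626^2 + 0.2257613^2) = 0.35440462
U = k * uc = 3 * 0.35440462
U = 1.0632

1.0632


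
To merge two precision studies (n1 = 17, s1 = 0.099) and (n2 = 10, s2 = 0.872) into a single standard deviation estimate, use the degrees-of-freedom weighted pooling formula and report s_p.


s_p = sqrt(((n1-1)*s1^2 + (n2-1)*s2^2) / (n1+n2-2))
numerator = (17-1)*0.099^2 + (10-1)*0.872^2 = 0.156816 + 6.843456 = 7.000272
denominator = 17 + 10 - 2 = 25
s_p^2 = 7.000272 / 25 = 0.28001088
s_p = sqrt(0.28001088) = 0.5292

0.5292


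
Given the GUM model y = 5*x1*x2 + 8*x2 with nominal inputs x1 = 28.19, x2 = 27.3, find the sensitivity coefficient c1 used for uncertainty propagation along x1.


y = 5*x1*x2 + 8*x2
dy/dx1 = 5*x2
Evaluate at x2 = 27.3: c1 = 5 * 27.3
c1 = 136.5000

136.5000


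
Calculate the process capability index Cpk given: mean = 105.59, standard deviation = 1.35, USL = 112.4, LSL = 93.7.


Cpu = (USL - mean) / (3*sigma) = (112.4 - 105.59) / (3*1.35) = 1.6815
Cpl = (mean - LSL) / (3*sigma) = (105.59 - 93.7) / (3*1.35) = 2.9358
Cpk = min(Cpu, Cpl) = 1.6815

1.6815


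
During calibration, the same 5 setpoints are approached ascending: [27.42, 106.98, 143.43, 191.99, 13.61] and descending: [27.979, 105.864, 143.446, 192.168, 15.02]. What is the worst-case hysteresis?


|27.42 - 27.979| = 0.5590
|106.98 - 105.864| = 1.1160
|143.43 - 143.446| = 0.0160
|191.99 - 192.168| = 0.1780
|13.61 - 15.02| = 1.4100
hysteresis = max(diffs) = 1.4100

1.4100


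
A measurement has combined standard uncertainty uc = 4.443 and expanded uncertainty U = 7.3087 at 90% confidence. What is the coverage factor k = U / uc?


k = U / uc
k = 7.3087 / 4.443
k = 1.645

1.645


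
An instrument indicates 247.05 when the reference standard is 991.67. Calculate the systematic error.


Systematic error = measured - true
= 247.05 - 991.67
= -744.6200

-744.6200


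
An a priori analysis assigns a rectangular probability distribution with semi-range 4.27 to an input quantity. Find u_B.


u_B = half_width / sqrt(3)
u_B = 4.27 / 1.7320508
u_B = 2.4653

2.4653


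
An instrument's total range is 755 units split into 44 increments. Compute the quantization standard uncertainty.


resolution = range / divisions
resolution = 755 / 44 = 17.159091
u_res = resolution / (2*sqrt(3))
u_res = 17.159091 / 3.4641016
u_res = 4.9534

4.9534


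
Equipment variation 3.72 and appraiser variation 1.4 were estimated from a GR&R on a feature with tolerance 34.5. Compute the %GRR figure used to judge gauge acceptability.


GRR = sqrt(EV^2 + AV^2) = sqrt(3.72^2 + 1.4^2) = 3.9747201
%GRR = GRR / tol * 100 = 3.9747201 / 34.5 * 100
%GRR = 11.5209

11.5209


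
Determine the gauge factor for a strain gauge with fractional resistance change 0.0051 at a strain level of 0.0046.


GF = (dR/R) / epsilon
= 0.0051 / 0.0046
= 1.1087

1.1087


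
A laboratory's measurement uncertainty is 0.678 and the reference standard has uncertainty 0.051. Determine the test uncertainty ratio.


TUR = u_lab / u_ref
= 0.678 / 0.051
= 13.2941

13.2941


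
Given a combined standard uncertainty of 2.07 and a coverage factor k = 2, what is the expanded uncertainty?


U = k * uc
U = 2 * 2.07
U = 4.1400

4.1400


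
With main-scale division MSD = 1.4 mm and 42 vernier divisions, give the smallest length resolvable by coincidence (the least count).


LC = MSD / n_div
= 1.4 / 42
= 0.0333

0.0333


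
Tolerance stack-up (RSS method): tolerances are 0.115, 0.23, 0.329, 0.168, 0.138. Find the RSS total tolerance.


RSS = sqrt(0.115^2 + 0.23^2 + 0.329^2 + 0.168^2 + 0.138^2)
= sqrt(0.221634)
= 0.4708

0.4708


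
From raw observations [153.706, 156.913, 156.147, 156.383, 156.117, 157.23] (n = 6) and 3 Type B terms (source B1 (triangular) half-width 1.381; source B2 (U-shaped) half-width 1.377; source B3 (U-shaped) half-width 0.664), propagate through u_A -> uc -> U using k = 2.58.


mean = (153.706 + 156.913 + 156.147 + 156.383 + 156.117 + 157.23) / 6 = 156.0826667
s = sqrt(sum((x - mean)^2)/(n-1)) = 1.2449811
u_A = s / sqrt(n) = 1.2449811 / sqrt(6) = 0.50826141
u_B1 = 1.381 / sqrt(6) = 0.56379089
u_B2 = 1.377 / sqrt(2) = 0.97368604
u_B3 = 0.664 / sqrt(2) = 0.4695189
uc = sqrt(0.50826141^2 + 0.56379089^2 + 0.97368604^2 + 0.4695189^2) = 1.3208718
U = k * uc = 2.58 * 1.3208718
U = 3.4078

3.4078


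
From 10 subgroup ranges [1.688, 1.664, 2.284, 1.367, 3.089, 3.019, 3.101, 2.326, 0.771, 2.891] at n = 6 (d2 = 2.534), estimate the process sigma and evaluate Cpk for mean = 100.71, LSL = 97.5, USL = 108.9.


R_bar = (1.688 + 1.664 + 2.284 + 1.367 + 3.089 + 3.019 + 3.101 + 2.326 + 0.771 + 2.891) / 10 = 2.22
sigma = R_bar / d2 = 2.22 / 2.534 = 0.87608524
Cp = (USL - LSL)/(6*sigma) = (108.9 - 97.5)/(6*0.87608524) = 2.1687
Cpu = (108.9 - 100.71)/(3*0.87608524) = 3.1161
Cpl = (100.71 - 97.5)/(3*0.87608524) = 1.2213
Cpk = min(Cpu, Cpl) = 1.2213

1.2213


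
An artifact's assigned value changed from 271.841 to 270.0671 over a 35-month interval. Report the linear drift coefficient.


rate = (v2 - v1) / months
= (270.0671 - 271.841) / 35
= -1.7739 / 35
= -0.0507

-0.0507


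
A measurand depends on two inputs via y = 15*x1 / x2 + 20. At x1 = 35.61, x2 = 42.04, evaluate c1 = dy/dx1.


y = 15*x1 / x2 + 20
dy/dx1 = 15/x2
Evaluate at x2 = 42.04: c1 = 15 / 42.04
c1 = 0.3568

0.3568


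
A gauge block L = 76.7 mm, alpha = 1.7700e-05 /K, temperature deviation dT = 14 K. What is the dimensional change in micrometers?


dL = L * alpha * dT
= 76.7 * 1.7700e-05 * 14
= 0.0190063 mm
dL_um = 0.0190063 * 1000 = 19.0063 um

19.0063


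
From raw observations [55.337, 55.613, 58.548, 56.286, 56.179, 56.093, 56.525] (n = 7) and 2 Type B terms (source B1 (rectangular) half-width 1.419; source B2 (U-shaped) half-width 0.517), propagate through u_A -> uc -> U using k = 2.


mean = (55.337 + 55.613 + 58.548 + 56.286 + 56.179 + 56.093 + 56.525) / 7 = 56.36871429
s = sqrt(sum((x - mean)^2)/(n-1)) = 1.0430805
u_A = s / sqrt(n) = 1.0430805 / sqrt(7) = 0.39424737
u_B1 = 1.419 / sqrt(3) = 0.81926003
u_B2 = 0.517 / sqrt(2) = 0.36557421
uc = sqrt(0.39424737^2 + 0.81926003^2 + 0.36557421^2) = 0.97992984
U = k * uc = 2 * 0.97992984
U = 1.9599

1.9599


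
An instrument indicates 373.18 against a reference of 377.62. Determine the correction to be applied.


Correction = standard - reading
= 377.62 - 373.18
= 4.4400

4.4400


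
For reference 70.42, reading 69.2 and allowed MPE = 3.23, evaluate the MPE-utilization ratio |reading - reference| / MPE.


e = indication - reference = 69.2 - 70.42 = -1.2200
|e| = 1.2200
ratio = |e| / MPE = 1.2200 / 3.23
ratio = 0.3777

0.3777


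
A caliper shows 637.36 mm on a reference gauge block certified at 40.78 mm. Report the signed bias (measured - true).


Systematic error = measured - true
= 637.36 - 40.78
= 596.5800

596.5800


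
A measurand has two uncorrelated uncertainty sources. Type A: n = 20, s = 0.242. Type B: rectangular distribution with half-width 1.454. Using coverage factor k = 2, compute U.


u_A = s / sqrt(n) = 0.242 / sqrt(20) = 0.054112845
u_B = half_width / sqrt(3) = 1.454 / sqrt(3) = 0.83946729
uc = sqrt(u_A^2 + u_B^2) = sqrt(0.054112845^2 + 0.83946729^2) = 0.84120956
U = k * uc = 2 * 0.84120956
U = 1.6824

1.6824


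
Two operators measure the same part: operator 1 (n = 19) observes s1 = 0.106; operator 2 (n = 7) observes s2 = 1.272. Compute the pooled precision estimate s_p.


s_p = sqrt(((n1-1)*s1^2 + (n2-1)*s2^2) / (n1+n2-2))
numerator = (19-1)*0.106^2 + (7-1)*1.272^2 = 0.202248 + 9.707904 = 9.910152
denominator = 19 + 7 - 2 = 24
s_p^2 = 9.910152 / 24 = 0.412923
s_p = sqrt(0.412923) = 0.6426

0.6426


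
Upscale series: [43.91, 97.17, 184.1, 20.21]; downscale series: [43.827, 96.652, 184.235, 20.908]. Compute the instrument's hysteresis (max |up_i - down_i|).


|43.91 - 43.827| = 0.0830
|97.17 - 96.652| = 0.5180
|184.1 - 184.235| = 0.1350
|20.21 - 20.908| = 0.6980
hysteresis = max(diffs) = 0.6980

0.6980


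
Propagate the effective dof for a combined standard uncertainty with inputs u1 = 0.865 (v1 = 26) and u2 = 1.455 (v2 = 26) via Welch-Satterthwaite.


uc = sqrt(u1^2 + u2^2) = sqrt(0.865^2 + 1.455^2) = 1.6927049
v_eff = uc^4 / (u1^4/v1 + u2^4/v2)
= 1.6927049^4 / (0.865^4/26 + 1.455^4/26)
= 8.2096569 / 0.19390906
v_eff = 42.3377

42.3377


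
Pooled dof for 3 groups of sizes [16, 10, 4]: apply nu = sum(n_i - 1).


nu = sum_i (n_i - 1)
nu = ((16 - 1) + (10 - 1) + (4 - 1))
nu = 15 + 9 + 3
nu = 27

27


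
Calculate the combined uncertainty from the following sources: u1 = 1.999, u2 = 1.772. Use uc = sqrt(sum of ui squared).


uc = sqrt(1.999^2 + 1.772^2)
uc = sqrt(7.135985)
uc = 2.6713

2.6713


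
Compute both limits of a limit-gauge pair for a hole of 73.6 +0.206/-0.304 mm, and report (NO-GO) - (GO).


GO = nominal - lower_tol (smallest hole = maximum material condition)
GO = 73.6 - 0.304 = 73.296
NO-GO = nominal + upper_tol (largest hole = least material condition)
NO-GO = 73.6 + 0.206 = 73.806
spread = NO-GO - GO = 73.806 - 73.296 = 0.5100

0.5100


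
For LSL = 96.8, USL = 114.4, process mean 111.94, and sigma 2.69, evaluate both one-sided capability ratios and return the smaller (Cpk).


Cpu = (USL - mean) / (3*sigma) = (114.4 - 111.94) / (3*2.69) = 0.3048
Cpl = (mean - LSL) / (3*sigma) = (111.94 - 96.8) / (3*2.69) = 1.8761
Cpk = min(Cpu, Cpl) = 0.3048

0.3048


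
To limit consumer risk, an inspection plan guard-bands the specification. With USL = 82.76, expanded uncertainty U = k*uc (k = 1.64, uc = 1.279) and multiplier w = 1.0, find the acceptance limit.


U = k * uc = 1.64 * 1.279 = 2.09756
guard band g = w * U = 1.0 * 2.09756 = 2.09756
AL = USL - g = 82.76 - 2.09756
AL = 80.6624

80.6624


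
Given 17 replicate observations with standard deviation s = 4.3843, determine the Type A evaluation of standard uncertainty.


u_A = s / sqrt(n)
u_A = 4.3843 / sqrt(17)
u_A = 4.3843 / 4.1231056
u_A = 1.0633

1.0633


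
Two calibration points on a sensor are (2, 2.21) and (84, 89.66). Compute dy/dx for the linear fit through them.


slope = (y2 - y1) / (x2 - x1)
= (89.66 - 2.21) / (84 - 2)
= 87.4500 / 82
= 1.0665

1.0665


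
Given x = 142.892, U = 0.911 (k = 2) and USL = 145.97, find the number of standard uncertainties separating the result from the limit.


u = U / k = 0.911 / 2 = 0.4555
margin = |USL - x| = |145.97 - 142.892| = 3.078
z = margin / u = 3.078 / 0.4555
z = 6.7574

6.7574


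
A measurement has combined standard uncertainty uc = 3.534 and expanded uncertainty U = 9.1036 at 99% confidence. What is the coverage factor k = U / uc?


k = U / uc
k = 9.1036 / 3.534
k = 2.576

2.576


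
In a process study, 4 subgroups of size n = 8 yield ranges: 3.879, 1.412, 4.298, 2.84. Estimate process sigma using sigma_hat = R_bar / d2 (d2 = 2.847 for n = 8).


R_bar = (3.879 + 1.412 + 4.298 + 2.84) / 4
R_bar = 12.429 / 4 = 3.10725
sigma_hat = R_bar / d2 = 3.10725 / 2.847 = 1.0914

1.0914


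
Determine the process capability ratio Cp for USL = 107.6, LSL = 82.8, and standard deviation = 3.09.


Cp = (USL - LSL) / (6 * sigma)
= (107.6 - 82.8) / (6 * 3.09)
= 24.8000 / 18.5400
= 1.3376

1.3376


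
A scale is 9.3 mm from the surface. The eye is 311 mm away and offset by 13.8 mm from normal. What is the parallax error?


error = h * offset / d
= 9.3 * 13.8 / 311
= 0.4127

0.4127


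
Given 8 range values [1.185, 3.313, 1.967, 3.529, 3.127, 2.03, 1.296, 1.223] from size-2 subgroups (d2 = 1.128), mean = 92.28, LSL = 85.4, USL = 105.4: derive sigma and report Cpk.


R_bar = (1.185 + 3.313 + 1.967 + 3.529 + 3.127 + 2.03 + 1.296 + 1.223) / 8 = 2.20875
sigma = R_bar / d2 = 2.20875 / 1.128 = 1.9581117
Cp = (USL - LSL)/(6*sigma) = (105.4 - 85.4)/(6*1.9581117) = 1.7023
Cpu = (105.4 - 92.28)/(3*1.9581117) = 2.2334
Cpl = (92.28 - 85.4)/(3*1.9581117) = 1.1712
Cpk = min(Cpu, Cpl) = 1.1712

1.1712


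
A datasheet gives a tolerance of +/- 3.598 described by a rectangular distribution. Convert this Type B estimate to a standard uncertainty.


u_B = half_width / sqrt(3)
u_B = 3.598 / 1.7320508
u_B = 2.0773

2.0773


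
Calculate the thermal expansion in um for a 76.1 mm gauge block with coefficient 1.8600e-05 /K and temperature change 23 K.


dL = L * alpha * dT
= 76.1 * 1.8600e-05 * 23
= 0.0325556 mm
dL_um = 0.0325556 * 1000 = 32.5556 um

32.5556


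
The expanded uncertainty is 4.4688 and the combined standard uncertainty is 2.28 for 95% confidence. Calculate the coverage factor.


k = U / uc
k = 4.4688 / 2.28
k = 1.96

1.96


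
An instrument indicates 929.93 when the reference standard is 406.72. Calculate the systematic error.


Systematic error = measured - true
= 929.93 - 406.72
= 523.2100

523.2100


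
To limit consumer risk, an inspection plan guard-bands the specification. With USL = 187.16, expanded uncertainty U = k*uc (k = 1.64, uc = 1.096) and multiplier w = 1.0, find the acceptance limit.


U = k * uc = 1.64 * 1.096 = 1.79744
guard band g = w * U = 1.0 * 1.79744 = 1.79744
AL = USL - g = 187.16 - 1.79744
AL = 185.3626

185.3626


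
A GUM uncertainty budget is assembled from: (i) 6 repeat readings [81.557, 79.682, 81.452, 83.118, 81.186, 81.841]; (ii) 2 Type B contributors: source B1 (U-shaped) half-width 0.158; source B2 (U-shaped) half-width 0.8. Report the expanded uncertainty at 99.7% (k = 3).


mean = (81.557 + 79.682 + 81.452 + 83.118 + 81.186 + 81.841) / 6 = 81.47266667
s = sqrt(sum((x - mean)^2)/(n-1)) = 1.1080609
u_A = s / sqrt(n) = 1.1080609 / sqrt(6) = 0.45236397
u_B1 = 0.158 / sqrt(2) = 0.11172287
u_B2 = 0.8 / sqrt(2) = 0.56568542
uc = sqrt(0.45236397^2 + 0.11172287^2 + 0.56568542^2) = 0.73288141
U = k * uc = 3 * 0.73288141
U = 2.1986

2.1986


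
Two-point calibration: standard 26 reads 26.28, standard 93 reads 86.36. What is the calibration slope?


slope = (y2 - y1) / (x2 - x1)
= (86.36 - 26.28) / (93 - 26)
= 60.0800 / 67
= 0.8967

0.8967


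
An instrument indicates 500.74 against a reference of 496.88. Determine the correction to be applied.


Correction = standard - reading
= 496.88 - 500.74
= -3.8600

-3.8600


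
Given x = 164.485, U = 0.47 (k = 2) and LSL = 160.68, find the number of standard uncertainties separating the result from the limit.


u = U / k = 0.47 / 2 = 0.235
margin = |LSL - x| = |160.68 - 164.485| = 3.805
z = margin / u = 3.805 / 0.235
z = 16.1915

16.1915


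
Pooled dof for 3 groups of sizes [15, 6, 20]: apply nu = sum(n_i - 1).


nu = sum_i (n_i - 1)
nu = ((15 - 1) + (6 - 1) + (20 - 1))
nu = 14 + 5 + 19
nu = 38

38


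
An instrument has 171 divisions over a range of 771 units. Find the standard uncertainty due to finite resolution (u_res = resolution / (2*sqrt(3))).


resolution = range / divisions
resolution = 771 / 171 = 4.5087719
u_res = resolution / (2*sqrt(3))
u_res = 4.5087719 / 3.4641016
u_res = 1.3016

1.3016


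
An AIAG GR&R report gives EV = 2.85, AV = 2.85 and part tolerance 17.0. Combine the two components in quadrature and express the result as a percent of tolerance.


GRR = sqrt(EV^2 + AV^2) = sqrt(2.85^2 + 2.85^2) = 4.0305087
%GRR = GRR / tol * 100 = 4.0305087 / 17.0 * 100
%GRR = 23.7089

23.7089


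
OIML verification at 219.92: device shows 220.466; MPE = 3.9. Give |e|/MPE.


e = indication - reference = 220.466 - 219.92 = 0.5460
|e| = 0.5460
ratio = |e| / MPE = 0.5460 / 3.9
ratio = 0.1400

0.1400


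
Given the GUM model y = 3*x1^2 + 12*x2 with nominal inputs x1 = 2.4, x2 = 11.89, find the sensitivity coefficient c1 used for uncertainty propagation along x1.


y = 3*x1^2 + 12*x2
dy/dx1 = 2*3*x1
Evaluate at x1 = 2.4: c1 = 6 * 2.4
c1 = 14.4000

14.4000


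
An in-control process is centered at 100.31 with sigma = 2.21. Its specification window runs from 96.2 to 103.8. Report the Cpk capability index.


Cpu = (USL - mean) / (3*sigma) = (103.8 - 100.31) / (3*2.21) = 0.5264
Cpl = (mean - LSL) / (3*sigma) = (100.31 - 96.2) / (3*2.21) = 0.6199
Cpk = min(Cpu, Cpl) = 0.5264

0.5264


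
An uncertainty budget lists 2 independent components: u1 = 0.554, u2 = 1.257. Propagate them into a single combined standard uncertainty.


uc = sqrt(0.554^2 + 1.257^2)
uc = sqrt(1.886965)
uc = 1.3737

1.3737


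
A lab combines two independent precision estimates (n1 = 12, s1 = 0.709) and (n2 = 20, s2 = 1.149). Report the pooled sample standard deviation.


s_p = sqrt(((n1-1)*s1^2 + (n2-1)*s2^2) / (n1+n2-2))
numerator = (12-1)*0.709^2 + (20-1)*1.149^2 = 5.529491 + 25.083819 = 30.61331
denominator = 12 + 20 - 2 = 30
s_p^2 = 30.61331 / 30 = 1.0204437
s_p = sqrt(1.0204437) = 1.0102

1.0102


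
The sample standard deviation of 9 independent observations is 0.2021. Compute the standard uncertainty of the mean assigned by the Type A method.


u_A = s / sqrt(n)
u_A = 0.2021 / sqrt(9)
u_A = 0.2021 / 3
u_A = 0.0674

0.0674


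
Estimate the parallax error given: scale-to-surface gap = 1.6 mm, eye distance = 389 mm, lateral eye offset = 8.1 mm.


error = h * offset / d
= 1.6 * 8.1 / 389
= 0.0333

0.0333


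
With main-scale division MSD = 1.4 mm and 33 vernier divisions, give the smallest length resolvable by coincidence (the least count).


LC = MSD / n_div
= 1.4 / 33
= 0.0424

0.0424


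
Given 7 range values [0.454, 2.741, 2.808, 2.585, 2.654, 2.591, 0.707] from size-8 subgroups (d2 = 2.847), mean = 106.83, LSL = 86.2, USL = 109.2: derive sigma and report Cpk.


R_bar = (0.454 + 2.741 + 2.808 + 2.585 + 2.654 + 2.591 + 0.707) / 7 = 2.0771429
sigma = R_bar / d2 = 2.0771429 / 2.847 = 0.72959006
Cp = (USL - LSL)/(6*sigma) = (109.2 - 86.2)/(6*0.72959006) = 5.2541
Cpu = (109.2 - 106.83)/(3*0.72959006) = 1.0828
Cpl = (106.83 - 86.2)/(3*0.72959006) = 9.4254
Cpk = min(Cpu, Cpl) = 1.0828

1.0828


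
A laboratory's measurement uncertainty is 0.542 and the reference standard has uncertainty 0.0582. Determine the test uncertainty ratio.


TUR = u_lab / u_ref
= 0.542 / 0.0582
= 9.3127

9.3127


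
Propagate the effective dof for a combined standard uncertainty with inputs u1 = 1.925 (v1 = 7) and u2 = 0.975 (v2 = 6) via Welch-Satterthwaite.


uc = sqrt(u1^2 + u2^2) = sqrt(1.925^2 + 0.975^2) = 2.1578346
v_eff = uc^4 / (u1^4/v1 + u2^4/v2)
= 2.1578346^4 / (1.925^4/7 + 0.975^4/6)
= 21.680666 / 2.1122799
v_eff = 10.2641

10.2641


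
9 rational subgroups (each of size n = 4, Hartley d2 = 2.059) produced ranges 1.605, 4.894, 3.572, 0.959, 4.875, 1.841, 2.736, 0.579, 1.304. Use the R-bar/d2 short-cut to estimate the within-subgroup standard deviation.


R_bar = (1.605 + 4.894 + 3.572 + 0.959 + 4.875 + 1.841 + 2.736 + 0.579 + 1.304) / 9
R_bar = 22.365 / 9 = 2.485
sigma_hat = R_bar / d2 = 2.485 / 2.059 = 1.2069

1.2069


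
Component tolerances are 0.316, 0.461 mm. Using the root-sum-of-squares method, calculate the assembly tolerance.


RSS = sqrt(0.316^2 + 0.461^2)
= sqrt(0.312377)
= 0.5589

0.5589


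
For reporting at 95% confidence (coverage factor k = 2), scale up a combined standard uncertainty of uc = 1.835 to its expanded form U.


U = k * uc
U = 2 * 1.835
U = 3.6700

3.6700


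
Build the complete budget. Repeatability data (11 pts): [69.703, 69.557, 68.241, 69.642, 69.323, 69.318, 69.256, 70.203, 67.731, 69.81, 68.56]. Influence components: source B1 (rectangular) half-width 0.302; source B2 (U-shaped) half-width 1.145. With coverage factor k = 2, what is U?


mean = (69.703 + 69.557 + 68.241 + 69.642 + 69.323 + 69.318 + 69.256 + 70.203 + 67.731 + 69.81 + 68.56) / 11 = 69.21309091
s = sqrt(sum((x - mean)^2)/(n-1)) = 0.73969432
u_A = s / sqrt(n) = 0.73969432 / sqrt(11) = 0.22302623
u_B1 = 0.302 / sqrt(3) = 0.17435978
u_B2 = 1.145 / sqrt(2) = 0.80963726
uc = sqrt(0.22302623^2 + 0.17435978^2 + 0.80963726^2) = 0.85770305
U = k * uc = 2 * 0.85770305
U = 1.7154

1.7154


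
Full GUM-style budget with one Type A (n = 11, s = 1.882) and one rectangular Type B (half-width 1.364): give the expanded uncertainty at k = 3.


u_A = s / sqrt(n) = 1.882 / sqrt(11) = 0.56744435
u_B = half_width / sqrt(3) = 1.364 / sqrt(3) = 0.78750577
uc = sqrt(u_A^2 + u_B^2) = sqrt(0.56744435^2 + 0.78750577^2) = 0.97064846
U = k * uc = 3 * 0.97064846
U = 2.9119

2.9119


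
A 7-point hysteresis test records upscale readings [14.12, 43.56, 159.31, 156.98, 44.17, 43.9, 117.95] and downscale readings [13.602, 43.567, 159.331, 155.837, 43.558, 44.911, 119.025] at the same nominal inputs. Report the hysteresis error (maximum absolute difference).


|14.12 - 13.602| = 0.5180
|43.56 - 43.567| = 0.0070
|159.31 - 159.331| = 0.0210
|156.98 - 155.837| = 1.1430
|44.17 - 43.558| = 0.6120
|43.9 - 44.911| = 1.0110
|117.95 - 119.025| = 1.0750
hysteresis = max(diffs) = 1.1430

1.1430
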